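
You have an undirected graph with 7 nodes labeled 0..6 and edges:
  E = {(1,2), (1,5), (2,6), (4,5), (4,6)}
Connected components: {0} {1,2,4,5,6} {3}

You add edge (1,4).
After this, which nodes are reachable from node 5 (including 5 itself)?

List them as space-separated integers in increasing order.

Before: nodes reachable from 5: {1,2,4,5,6}
Adding (1,4): both endpoints already in same component. Reachability from 5 unchanged.
After: nodes reachable from 5: {1,2,4,5,6}

Answer: 1 2 4 5 6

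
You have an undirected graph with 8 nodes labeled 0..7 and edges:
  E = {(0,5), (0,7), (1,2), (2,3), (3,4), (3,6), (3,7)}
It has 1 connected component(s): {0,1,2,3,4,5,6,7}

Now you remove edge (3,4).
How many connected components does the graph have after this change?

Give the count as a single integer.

Answer: 2

Derivation:
Initial component count: 1
Remove (3,4): it was a bridge. Count increases: 1 -> 2.
  After removal, components: {0,1,2,3,5,6,7} {4}
New component count: 2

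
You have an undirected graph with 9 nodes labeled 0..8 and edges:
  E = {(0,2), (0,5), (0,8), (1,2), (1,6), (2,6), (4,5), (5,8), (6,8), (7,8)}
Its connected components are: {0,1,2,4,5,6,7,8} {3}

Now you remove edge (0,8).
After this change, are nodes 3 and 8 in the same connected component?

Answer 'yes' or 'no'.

Answer: no

Derivation:
Initial components: {0,1,2,4,5,6,7,8} {3}
Removing edge (0,8): not a bridge — component count unchanged at 2.
New components: {0,1,2,4,5,6,7,8} {3}
Are 3 and 8 in the same component? no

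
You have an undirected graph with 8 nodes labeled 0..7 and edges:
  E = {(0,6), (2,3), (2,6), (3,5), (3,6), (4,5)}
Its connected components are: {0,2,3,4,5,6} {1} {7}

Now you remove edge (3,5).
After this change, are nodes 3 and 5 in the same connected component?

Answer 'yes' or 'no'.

Answer: no

Derivation:
Initial components: {0,2,3,4,5,6} {1} {7}
Removing edge (3,5): it was a bridge — component count 3 -> 4.
New components: {0,2,3,6} {1} {4,5} {7}
Are 3 and 5 in the same component? no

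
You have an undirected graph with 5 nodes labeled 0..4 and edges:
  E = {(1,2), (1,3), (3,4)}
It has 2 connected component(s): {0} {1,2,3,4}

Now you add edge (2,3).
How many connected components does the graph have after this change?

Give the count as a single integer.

Answer: 2

Derivation:
Initial component count: 2
Add (2,3): endpoints already in same component. Count unchanged: 2.
New component count: 2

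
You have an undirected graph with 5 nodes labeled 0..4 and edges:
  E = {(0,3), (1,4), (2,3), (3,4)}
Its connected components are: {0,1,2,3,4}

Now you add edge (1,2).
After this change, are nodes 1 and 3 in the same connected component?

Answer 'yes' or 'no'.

Initial components: {0,1,2,3,4}
Adding edge (1,2): both already in same component {0,1,2,3,4}. No change.
New components: {0,1,2,3,4}
Are 1 and 3 in the same component? yes

Answer: yes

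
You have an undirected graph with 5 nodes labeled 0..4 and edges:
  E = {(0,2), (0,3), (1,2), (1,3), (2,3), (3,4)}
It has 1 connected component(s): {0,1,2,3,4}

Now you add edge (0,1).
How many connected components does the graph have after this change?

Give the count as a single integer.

Answer: 1

Derivation:
Initial component count: 1
Add (0,1): endpoints already in same component. Count unchanged: 1.
New component count: 1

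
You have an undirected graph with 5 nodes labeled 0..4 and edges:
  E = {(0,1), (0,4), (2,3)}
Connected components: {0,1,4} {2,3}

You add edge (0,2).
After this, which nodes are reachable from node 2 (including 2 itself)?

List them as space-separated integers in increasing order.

Before: nodes reachable from 2: {2,3}
Adding (0,2): merges 2's component with another. Reachability grows.
After: nodes reachable from 2: {0,1,2,3,4}

Answer: 0 1 2 3 4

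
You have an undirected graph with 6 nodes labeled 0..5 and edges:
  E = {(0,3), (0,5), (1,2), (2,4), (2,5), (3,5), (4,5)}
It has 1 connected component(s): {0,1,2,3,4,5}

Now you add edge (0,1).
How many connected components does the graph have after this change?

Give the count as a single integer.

Answer: 1

Derivation:
Initial component count: 1
Add (0,1): endpoints already in same component. Count unchanged: 1.
New component count: 1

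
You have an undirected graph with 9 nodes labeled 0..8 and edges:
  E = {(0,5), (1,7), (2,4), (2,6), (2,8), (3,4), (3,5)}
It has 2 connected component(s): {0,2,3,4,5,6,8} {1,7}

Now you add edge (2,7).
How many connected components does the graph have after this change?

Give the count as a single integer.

Answer: 1

Derivation:
Initial component count: 2
Add (2,7): merges two components. Count decreases: 2 -> 1.
New component count: 1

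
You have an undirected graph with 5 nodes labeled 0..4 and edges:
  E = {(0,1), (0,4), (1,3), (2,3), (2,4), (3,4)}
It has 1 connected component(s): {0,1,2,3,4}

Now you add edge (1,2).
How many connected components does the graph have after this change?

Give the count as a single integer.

Initial component count: 1
Add (1,2): endpoints already in same component. Count unchanged: 1.
New component count: 1

Answer: 1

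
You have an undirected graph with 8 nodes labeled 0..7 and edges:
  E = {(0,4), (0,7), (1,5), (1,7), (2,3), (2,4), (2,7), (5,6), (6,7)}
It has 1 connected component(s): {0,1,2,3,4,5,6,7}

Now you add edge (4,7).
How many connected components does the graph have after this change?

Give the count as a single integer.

Initial component count: 1
Add (4,7): endpoints already in same component. Count unchanged: 1.
New component count: 1

Answer: 1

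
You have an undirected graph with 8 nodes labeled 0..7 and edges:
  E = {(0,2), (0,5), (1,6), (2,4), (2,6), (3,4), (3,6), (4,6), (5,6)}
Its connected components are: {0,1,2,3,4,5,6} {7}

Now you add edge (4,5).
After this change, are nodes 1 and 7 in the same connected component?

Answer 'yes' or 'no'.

Answer: no

Derivation:
Initial components: {0,1,2,3,4,5,6} {7}
Adding edge (4,5): both already in same component {0,1,2,3,4,5,6}. No change.
New components: {0,1,2,3,4,5,6} {7}
Are 1 and 7 in the same component? no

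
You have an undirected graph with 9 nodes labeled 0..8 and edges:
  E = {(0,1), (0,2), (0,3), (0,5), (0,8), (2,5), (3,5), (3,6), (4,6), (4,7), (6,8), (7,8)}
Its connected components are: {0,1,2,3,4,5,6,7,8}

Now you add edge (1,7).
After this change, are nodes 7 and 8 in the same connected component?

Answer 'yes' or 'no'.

Answer: yes

Derivation:
Initial components: {0,1,2,3,4,5,6,7,8}
Adding edge (1,7): both already in same component {0,1,2,3,4,5,6,7,8}. No change.
New components: {0,1,2,3,4,5,6,7,8}
Are 7 and 8 in the same component? yes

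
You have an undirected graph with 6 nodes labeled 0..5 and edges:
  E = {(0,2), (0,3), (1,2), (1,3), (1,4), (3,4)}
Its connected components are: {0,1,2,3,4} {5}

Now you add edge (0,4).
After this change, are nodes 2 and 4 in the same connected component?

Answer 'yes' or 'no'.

Initial components: {0,1,2,3,4} {5}
Adding edge (0,4): both already in same component {0,1,2,3,4}. No change.
New components: {0,1,2,3,4} {5}
Are 2 and 4 in the same component? yes

Answer: yes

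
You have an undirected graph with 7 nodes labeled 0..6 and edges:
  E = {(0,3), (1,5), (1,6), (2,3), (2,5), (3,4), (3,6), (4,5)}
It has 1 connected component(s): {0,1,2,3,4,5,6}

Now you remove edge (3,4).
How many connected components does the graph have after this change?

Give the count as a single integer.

Initial component count: 1
Remove (3,4): not a bridge. Count unchanged: 1.
  After removal, components: {0,1,2,3,4,5,6}
New component count: 1

Answer: 1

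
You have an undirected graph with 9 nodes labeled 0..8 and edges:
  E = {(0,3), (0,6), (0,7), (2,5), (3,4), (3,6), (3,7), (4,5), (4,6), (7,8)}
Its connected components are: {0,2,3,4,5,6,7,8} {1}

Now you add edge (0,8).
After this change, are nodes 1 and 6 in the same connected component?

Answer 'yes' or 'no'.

Initial components: {0,2,3,4,5,6,7,8} {1}
Adding edge (0,8): both already in same component {0,2,3,4,5,6,7,8}. No change.
New components: {0,2,3,4,5,6,7,8} {1}
Are 1 and 6 in the same component? no

Answer: no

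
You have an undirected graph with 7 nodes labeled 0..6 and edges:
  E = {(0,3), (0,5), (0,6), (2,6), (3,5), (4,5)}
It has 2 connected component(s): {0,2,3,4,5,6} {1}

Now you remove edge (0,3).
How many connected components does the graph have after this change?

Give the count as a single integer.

Answer: 2

Derivation:
Initial component count: 2
Remove (0,3): not a bridge. Count unchanged: 2.
  After removal, components: {0,2,3,4,5,6} {1}
New component count: 2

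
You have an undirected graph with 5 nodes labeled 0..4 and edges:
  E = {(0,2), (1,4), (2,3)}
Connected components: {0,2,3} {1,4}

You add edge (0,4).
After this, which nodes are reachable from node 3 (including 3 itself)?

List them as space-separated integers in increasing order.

Answer: 0 1 2 3 4

Derivation:
Before: nodes reachable from 3: {0,2,3}
Adding (0,4): merges 3's component with another. Reachability grows.
After: nodes reachable from 3: {0,1,2,3,4}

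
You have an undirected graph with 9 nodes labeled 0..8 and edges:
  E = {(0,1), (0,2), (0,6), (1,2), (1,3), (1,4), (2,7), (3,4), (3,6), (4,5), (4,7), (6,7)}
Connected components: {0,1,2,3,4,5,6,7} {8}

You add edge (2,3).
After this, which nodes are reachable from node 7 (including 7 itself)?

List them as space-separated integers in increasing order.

Before: nodes reachable from 7: {0,1,2,3,4,5,6,7}
Adding (2,3): both endpoints already in same component. Reachability from 7 unchanged.
After: nodes reachable from 7: {0,1,2,3,4,5,6,7}

Answer: 0 1 2 3 4 5 6 7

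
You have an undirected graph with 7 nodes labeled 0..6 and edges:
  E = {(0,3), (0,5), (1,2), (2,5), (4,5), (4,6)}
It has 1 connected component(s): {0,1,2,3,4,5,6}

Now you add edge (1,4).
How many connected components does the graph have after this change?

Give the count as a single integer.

Initial component count: 1
Add (1,4): endpoints already in same component. Count unchanged: 1.
New component count: 1

Answer: 1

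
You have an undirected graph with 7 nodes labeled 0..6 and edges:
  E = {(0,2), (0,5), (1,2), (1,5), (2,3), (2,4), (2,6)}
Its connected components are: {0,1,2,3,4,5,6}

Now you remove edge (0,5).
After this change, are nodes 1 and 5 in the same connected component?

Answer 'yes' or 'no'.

Initial components: {0,1,2,3,4,5,6}
Removing edge (0,5): not a bridge — component count unchanged at 1.
New components: {0,1,2,3,4,5,6}
Are 1 and 5 in the same component? yes

Answer: yes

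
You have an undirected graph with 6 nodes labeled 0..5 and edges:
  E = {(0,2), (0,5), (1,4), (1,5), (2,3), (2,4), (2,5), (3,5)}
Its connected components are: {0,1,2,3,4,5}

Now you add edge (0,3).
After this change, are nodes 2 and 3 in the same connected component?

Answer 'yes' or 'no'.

Initial components: {0,1,2,3,4,5}
Adding edge (0,3): both already in same component {0,1,2,3,4,5}. No change.
New components: {0,1,2,3,4,5}
Are 2 and 3 in the same component? yes

Answer: yes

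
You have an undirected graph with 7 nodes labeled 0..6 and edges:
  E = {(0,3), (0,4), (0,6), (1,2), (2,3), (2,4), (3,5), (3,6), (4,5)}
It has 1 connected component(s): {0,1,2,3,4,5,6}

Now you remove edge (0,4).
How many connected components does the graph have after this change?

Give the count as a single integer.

Answer: 1

Derivation:
Initial component count: 1
Remove (0,4): not a bridge. Count unchanged: 1.
  After removal, components: {0,1,2,3,4,5,6}
New component count: 1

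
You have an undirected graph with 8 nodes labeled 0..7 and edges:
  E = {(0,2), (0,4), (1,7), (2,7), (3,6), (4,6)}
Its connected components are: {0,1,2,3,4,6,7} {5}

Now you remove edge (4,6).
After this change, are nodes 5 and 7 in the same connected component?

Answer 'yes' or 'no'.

Initial components: {0,1,2,3,4,6,7} {5}
Removing edge (4,6): it was a bridge — component count 2 -> 3.
New components: {0,1,2,4,7} {3,6} {5}
Are 5 and 7 in the same component? no

Answer: no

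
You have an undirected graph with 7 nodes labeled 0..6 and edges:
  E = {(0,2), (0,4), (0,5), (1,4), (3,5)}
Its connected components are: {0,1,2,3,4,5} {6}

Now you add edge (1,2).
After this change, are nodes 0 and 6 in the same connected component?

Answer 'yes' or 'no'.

Answer: no

Derivation:
Initial components: {0,1,2,3,4,5} {6}
Adding edge (1,2): both already in same component {0,1,2,3,4,5}. No change.
New components: {0,1,2,3,4,5} {6}
Are 0 and 6 in the same component? no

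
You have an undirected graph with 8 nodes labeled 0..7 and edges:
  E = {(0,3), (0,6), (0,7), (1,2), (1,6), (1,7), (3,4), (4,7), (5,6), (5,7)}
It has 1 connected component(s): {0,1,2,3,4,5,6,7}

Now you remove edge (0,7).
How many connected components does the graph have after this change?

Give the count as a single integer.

Initial component count: 1
Remove (0,7): not a bridge. Count unchanged: 1.
  After removal, components: {0,1,2,3,4,5,6,7}
New component count: 1

Answer: 1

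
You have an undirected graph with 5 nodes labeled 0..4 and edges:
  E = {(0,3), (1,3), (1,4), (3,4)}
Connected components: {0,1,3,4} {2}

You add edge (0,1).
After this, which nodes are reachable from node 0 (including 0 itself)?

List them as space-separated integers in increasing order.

Before: nodes reachable from 0: {0,1,3,4}
Adding (0,1): both endpoints already in same component. Reachability from 0 unchanged.
After: nodes reachable from 0: {0,1,3,4}

Answer: 0 1 3 4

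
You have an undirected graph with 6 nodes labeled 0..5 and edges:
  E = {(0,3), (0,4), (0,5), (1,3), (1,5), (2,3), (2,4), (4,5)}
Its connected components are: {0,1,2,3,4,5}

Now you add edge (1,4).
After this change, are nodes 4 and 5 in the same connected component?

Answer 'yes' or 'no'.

Initial components: {0,1,2,3,4,5}
Adding edge (1,4): both already in same component {0,1,2,3,4,5}. No change.
New components: {0,1,2,3,4,5}
Are 4 and 5 in the same component? yes

Answer: yes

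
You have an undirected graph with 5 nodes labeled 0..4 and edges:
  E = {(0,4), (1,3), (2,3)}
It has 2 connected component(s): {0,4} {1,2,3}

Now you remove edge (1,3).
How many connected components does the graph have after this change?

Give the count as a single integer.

Initial component count: 2
Remove (1,3): it was a bridge. Count increases: 2 -> 3.
  After removal, components: {0,4} {1} {2,3}
New component count: 3

Answer: 3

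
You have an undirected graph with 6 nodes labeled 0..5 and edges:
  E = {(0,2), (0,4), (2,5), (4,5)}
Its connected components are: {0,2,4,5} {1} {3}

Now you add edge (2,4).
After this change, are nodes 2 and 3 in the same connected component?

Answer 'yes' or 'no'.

Initial components: {0,2,4,5} {1} {3}
Adding edge (2,4): both already in same component {0,2,4,5}. No change.
New components: {0,2,4,5} {1} {3}
Are 2 and 3 in the same component? no

Answer: no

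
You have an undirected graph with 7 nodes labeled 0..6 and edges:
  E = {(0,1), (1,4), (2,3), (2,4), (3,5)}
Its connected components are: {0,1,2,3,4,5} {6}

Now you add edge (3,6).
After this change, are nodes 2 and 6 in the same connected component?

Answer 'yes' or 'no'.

Answer: yes

Derivation:
Initial components: {0,1,2,3,4,5} {6}
Adding edge (3,6): merges {0,1,2,3,4,5} and {6}.
New components: {0,1,2,3,4,5,6}
Are 2 and 6 in the same component? yes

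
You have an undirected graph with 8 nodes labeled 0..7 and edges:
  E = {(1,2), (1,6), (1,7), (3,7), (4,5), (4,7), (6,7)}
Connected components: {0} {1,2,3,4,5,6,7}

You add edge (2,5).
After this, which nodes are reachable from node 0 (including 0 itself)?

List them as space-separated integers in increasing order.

Answer: 0

Derivation:
Before: nodes reachable from 0: {0}
Adding (2,5): both endpoints already in same component. Reachability from 0 unchanged.
After: nodes reachable from 0: {0}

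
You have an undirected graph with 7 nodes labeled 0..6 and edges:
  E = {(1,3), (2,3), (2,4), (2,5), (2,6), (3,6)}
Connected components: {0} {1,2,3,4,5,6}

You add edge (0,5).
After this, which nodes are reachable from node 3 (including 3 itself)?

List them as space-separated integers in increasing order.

Answer: 0 1 2 3 4 5 6

Derivation:
Before: nodes reachable from 3: {1,2,3,4,5,6}
Adding (0,5): merges 3's component with another. Reachability grows.
After: nodes reachable from 3: {0,1,2,3,4,5,6}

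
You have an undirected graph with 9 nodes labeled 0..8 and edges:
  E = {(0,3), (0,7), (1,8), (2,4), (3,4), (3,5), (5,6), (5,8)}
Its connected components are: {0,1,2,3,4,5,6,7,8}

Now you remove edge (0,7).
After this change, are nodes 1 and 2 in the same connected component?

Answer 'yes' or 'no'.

Initial components: {0,1,2,3,4,5,6,7,8}
Removing edge (0,7): it was a bridge — component count 1 -> 2.
New components: {0,1,2,3,4,5,6,8} {7}
Are 1 and 2 in the same component? yes

Answer: yes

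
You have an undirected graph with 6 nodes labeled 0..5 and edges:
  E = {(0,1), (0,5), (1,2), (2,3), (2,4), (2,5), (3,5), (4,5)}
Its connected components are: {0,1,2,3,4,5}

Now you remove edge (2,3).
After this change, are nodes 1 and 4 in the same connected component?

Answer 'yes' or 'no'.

Answer: yes

Derivation:
Initial components: {0,1,2,3,4,5}
Removing edge (2,3): not a bridge — component count unchanged at 1.
New components: {0,1,2,3,4,5}
Are 1 and 4 in the same component? yes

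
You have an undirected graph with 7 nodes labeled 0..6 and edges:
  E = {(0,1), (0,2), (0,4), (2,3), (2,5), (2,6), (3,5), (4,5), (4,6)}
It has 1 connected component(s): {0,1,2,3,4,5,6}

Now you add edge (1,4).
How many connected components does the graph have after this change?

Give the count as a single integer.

Initial component count: 1
Add (1,4): endpoints already in same component. Count unchanged: 1.
New component count: 1

Answer: 1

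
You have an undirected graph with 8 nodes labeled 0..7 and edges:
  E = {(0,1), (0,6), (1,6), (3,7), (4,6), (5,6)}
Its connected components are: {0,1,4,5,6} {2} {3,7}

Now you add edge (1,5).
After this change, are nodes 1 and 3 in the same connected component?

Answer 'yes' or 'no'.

Answer: no

Derivation:
Initial components: {0,1,4,5,6} {2} {3,7}
Adding edge (1,5): both already in same component {0,1,4,5,6}. No change.
New components: {0,1,4,5,6} {2} {3,7}
Are 1 and 3 in the same component? no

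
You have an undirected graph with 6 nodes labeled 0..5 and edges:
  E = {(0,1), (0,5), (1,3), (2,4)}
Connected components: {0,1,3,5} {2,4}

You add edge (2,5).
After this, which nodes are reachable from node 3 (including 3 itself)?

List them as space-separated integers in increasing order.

Answer: 0 1 2 3 4 5

Derivation:
Before: nodes reachable from 3: {0,1,3,5}
Adding (2,5): merges 3's component with another. Reachability grows.
After: nodes reachable from 3: {0,1,2,3,4,5}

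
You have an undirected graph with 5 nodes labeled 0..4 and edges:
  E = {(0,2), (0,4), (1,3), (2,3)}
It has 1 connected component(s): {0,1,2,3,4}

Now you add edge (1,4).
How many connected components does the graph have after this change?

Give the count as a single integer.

Initial component count: 1
Add (1,4): endpoints already in same component. Count unchanged: 1.
New component count: 1

Answer: 1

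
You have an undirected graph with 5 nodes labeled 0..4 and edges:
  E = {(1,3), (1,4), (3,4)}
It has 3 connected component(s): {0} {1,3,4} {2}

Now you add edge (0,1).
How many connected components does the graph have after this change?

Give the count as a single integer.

Answer: 2

Derivation:
Initial component count: 3
Add (0,1): merges two components. Count decreases: 3 -> 2.
New component count: 2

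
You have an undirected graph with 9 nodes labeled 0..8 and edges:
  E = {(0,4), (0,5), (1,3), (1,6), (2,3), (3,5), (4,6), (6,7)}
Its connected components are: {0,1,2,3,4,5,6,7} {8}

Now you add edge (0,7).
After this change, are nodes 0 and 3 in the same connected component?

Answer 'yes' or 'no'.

Answer: yes

Derivation:
Initial components: {0,1,2,3,4,5,6,7} {8}
Adding edge (0,7): both already in same component {0,1,2,3,4,5,6,7}. No change.
New components: {0,1,2,3,4,5,6,7} {8}
Are 0 and 3 in the same component? yes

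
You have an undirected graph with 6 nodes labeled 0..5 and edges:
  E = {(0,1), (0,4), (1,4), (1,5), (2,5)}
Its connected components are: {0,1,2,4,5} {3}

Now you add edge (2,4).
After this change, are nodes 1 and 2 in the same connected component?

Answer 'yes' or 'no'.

Initial components: {0,1,2,4,5} {3}
Adding edge (2,4): both already in same component {0,1,2,4,5}. No change.
New components: {0,1,2,4,5} {3}
Are 1 and 2 in the same component? yes

Answer: yes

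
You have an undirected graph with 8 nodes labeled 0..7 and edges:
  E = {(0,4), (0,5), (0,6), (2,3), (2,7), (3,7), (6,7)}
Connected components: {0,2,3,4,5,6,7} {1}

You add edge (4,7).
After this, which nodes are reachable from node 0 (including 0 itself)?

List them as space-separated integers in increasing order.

Answer: 0 2 3 4 5 6 7

Derivation:
Before: nodes reachable from 0: {0,2,3,4,5,6,7}
Adding (4,7): both endpoints already in same component. Reachability from 0 unchanged.
After: nodes reachable from 0: {0,2,3,4,5,6,7}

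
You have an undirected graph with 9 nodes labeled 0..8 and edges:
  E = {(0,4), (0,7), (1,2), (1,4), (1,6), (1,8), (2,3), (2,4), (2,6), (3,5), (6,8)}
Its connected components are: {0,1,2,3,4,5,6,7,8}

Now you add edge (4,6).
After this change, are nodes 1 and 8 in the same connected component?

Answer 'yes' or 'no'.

Initial components: {0,1,2,3,4,5,6,7,8}
Adding edge (4,6): both already in same component {0,1,2,3,4,5,6,7,8}. No change.
New components: {0,1,2,3,4,5,6,7,8}
Are 1 and 8 in the same component? yes

Answer: yes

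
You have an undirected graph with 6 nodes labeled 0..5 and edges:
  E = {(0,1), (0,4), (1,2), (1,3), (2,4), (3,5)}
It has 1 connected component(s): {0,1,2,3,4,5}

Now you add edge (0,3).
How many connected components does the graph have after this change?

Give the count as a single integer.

Answer: 1

Derivation:
Initial component count: 1
Add (0,3): endpoints already in same component. Count unchanged: 1.
New component count: 1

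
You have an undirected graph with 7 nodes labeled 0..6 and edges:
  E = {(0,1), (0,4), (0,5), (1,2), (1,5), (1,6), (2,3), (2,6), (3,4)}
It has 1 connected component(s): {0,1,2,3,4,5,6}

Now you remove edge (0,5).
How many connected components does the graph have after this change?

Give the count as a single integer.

Answer: 1

Derivation:
Initial component count: 1
Remove (0,5): not a bridge. Count unchanged: 1.
  After removal, components: {0,1,2,3,4,5,6}
New component count: 1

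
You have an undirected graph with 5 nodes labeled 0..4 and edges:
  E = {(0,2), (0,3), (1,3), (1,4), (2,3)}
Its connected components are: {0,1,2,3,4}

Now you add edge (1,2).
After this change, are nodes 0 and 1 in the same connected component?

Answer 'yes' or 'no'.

Answer: yes

Derivation:
Initial components: {0,1,2,3,4}
Adding edge (1,2): both already in same component {0,1,2,3,4}. No change.
New components: {0,1,2,3,4}
Are 0 and 1 in the same component? yes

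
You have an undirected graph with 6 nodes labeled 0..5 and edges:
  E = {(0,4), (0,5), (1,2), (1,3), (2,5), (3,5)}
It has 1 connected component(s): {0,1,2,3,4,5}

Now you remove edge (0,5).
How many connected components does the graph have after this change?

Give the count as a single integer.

Initial component count: 1
Remove (0,5): it was a bridge. Count increases: 1 -> 2.
  After removal, components: {0,4} {1,2,3,5}
New component count: 2

Answer: 2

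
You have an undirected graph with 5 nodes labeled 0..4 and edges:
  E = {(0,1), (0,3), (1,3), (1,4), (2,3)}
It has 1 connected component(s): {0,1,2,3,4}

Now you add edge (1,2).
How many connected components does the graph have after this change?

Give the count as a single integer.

Answer: 1

Derivation:
Initial component count: 1
Add (1,2): endpoints already in same component. Count unchanged: 1.
New component count: 1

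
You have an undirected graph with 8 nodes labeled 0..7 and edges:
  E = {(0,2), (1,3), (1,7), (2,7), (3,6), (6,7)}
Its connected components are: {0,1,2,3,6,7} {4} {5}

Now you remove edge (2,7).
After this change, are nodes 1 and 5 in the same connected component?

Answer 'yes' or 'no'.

Initial components: {0,1,2,3,6,7} {4} {5}
Removing edge (2,7): it was a bridge — component count 3 -> 4.
New components: {0,2} {1,3,6,7} {4} {5}
Are 1 and 5 in the same component? no

Answer: no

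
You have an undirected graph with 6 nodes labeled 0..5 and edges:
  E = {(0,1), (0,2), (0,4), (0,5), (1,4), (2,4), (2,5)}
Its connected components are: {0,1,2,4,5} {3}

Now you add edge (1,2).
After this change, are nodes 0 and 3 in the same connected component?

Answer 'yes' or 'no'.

Answer: no

Derivation:
Initial components: {0,1,2,4,5} {3}
Adding edge (1,2): both already in same component {0,1,2,4,5}. No change.
New components: {0,1,2,4,5} {3}
Are 0 and 3 in the same component? no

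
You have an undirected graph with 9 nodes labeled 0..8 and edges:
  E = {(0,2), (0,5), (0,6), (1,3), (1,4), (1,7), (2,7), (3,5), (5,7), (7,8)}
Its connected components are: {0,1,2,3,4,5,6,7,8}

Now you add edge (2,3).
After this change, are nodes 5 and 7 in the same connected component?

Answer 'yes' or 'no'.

Answer: yes

Derivation:
Initial components: {0,1,2,3,4,5,6,7,8}
Adding edge (2,3): both already in same component {0,1,2,3,4,5,6,7,8}. No change.
New components: {0,1,2,3,4,5,6,7,8}
Are 5 and 7 in the same component? yes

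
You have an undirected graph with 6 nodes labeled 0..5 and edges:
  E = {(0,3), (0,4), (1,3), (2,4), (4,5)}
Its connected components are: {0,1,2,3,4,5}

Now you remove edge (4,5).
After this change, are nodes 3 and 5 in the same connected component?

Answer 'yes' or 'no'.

Initial components: {0,1,2,3,4,5}
Removing edge (4,5): it was a bridge — component count 1 -> 2.
New components: {0,1,2,3,4} {5}
Are 3 and 5 in the same component? no

Answer: no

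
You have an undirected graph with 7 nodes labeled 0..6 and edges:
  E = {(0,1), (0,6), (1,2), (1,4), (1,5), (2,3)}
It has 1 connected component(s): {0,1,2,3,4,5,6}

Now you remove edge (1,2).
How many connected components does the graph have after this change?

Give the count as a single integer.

Answer: 2

Derivation:
Initial component count: 1
Remove (1,2): it was a bridge. Count increases: 1 -> 2.
  After removal, components: {0,1,4,5,6} {2,3}
New component count: 2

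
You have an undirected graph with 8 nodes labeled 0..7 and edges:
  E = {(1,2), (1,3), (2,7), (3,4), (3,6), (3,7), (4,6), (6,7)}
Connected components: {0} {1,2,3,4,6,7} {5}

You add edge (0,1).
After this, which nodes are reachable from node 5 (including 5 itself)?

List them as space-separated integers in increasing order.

Before: nodes reachable from 5: {5}
Adding (0,1): merges two components, but neither contains 5. Reachability from 5 unchanged.
After: nodes reachable from 5: {5}

Answer: 5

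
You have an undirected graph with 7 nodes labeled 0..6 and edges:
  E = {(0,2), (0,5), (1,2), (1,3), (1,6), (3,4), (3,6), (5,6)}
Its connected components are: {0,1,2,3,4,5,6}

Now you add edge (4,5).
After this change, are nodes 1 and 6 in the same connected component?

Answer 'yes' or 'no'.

Answer: yes

Derivation:
Initial components: {0,1,2,3,4,5,6}
Adding edge (4,5): both already in same component {0,1,2,3,4,5,6}. No change.
New components: {0,1,2,3,4,5,6}
Are 1 and 6 in the same component? yes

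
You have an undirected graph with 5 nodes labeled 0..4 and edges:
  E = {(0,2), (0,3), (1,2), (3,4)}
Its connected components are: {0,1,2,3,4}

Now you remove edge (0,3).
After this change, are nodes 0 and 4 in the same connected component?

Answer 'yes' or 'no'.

Initial components: {0,1,2,3,4}
Removing edge (0,3): it was a bridge — component count 1 -> 2.
New components: {0,1,2} {3,4}
Are 0 and 4 in the same component? no

Answer: no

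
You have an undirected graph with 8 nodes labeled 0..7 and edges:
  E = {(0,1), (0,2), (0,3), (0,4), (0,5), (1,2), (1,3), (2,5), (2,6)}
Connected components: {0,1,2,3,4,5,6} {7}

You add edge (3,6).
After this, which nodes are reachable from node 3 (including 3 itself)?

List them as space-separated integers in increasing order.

Answer: 0 1 2 3 4 5 6

Derivation:
Before: nodes reachable from 3: {0,1,2,3,4,5,6}
Adding (3,6): both endpoints already in same component. Reachability from 3 unchanged.
After: nodes reachable from 3: {0,1,2,3,4,5,6}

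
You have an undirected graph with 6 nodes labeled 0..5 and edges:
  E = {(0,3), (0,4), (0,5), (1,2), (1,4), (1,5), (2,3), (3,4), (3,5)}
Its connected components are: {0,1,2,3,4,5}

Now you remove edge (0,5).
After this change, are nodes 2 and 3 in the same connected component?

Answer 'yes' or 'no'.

Answer: yes

Derivation:
Initial components: {0,1,2,3,4,5}
Removing edge (0,5): not a bridge — component count unchanged at 1.
New components: {0,1,2,3,4,5}
Are 2 and 3 in the same component? yes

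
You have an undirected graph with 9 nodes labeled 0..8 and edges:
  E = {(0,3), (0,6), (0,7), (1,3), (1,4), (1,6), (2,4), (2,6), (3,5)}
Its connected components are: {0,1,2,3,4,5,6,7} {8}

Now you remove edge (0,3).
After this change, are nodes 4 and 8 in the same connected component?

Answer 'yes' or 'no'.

Answer: no

Derivation:
Initial components: {0,1,2,3,4,5,6,7} {8}
Removing edge (0,3): not a bridge — component count unchanged at 2.
New components: {0,1,2,3,4,5,6,7} {8}
Are 4 and 8 in the same component? no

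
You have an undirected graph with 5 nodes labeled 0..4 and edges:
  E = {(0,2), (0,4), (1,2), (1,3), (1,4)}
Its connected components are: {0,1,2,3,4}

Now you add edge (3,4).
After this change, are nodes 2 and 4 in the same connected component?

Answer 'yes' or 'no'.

Initial components: {0,1,2,3,4}
Adding edge (3,4): both already in same component {0,1,2,3,4}. No change.
New components: {0,1,2,3,4}
Are 2 and 4 in the same component? yes

Answer: yes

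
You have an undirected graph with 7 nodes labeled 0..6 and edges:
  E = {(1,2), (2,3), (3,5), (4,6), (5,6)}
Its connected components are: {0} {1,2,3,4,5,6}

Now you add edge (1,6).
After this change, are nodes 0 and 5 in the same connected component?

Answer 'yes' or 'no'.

Initial components: {0} {1,2,3,4,5,6}
Adding edge (1,6): both already in same component {1,2,3,4,5,6}. No change.
New components: {0} {1,2,3,4,5,6}
Are 0 and 5 in the same component? no

Answer: no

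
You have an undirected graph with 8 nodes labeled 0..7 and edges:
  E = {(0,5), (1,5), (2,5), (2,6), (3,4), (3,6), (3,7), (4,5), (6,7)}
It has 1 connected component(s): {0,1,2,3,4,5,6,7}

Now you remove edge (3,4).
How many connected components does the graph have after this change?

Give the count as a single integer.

Initial component count: 1
Remove (3,4): not a bridge. Count unchanged: 1.
  After removal, components: {0,1,2,3,4,5,6,7}
New component count: 1

Answer: 1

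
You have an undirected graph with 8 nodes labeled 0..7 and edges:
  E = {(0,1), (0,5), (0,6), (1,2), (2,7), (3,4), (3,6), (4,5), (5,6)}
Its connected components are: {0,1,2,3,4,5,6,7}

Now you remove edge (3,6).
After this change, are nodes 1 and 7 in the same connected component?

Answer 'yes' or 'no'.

Answer: yes

Derivation:
Initial components: {0,1,2,3,4,5,6,7}
Removing edge (3,6): not a bridge — component count unchanged at 1.
New components: {0,1,2,3,4,5,6,7}
Are 1 and 7 in the same component? yes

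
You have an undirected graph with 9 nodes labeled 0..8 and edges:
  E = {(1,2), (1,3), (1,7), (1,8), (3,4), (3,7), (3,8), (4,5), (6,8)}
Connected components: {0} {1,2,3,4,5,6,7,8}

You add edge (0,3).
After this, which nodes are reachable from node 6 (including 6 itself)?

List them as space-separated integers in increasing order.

Before: nodes reachable from 6: {1,2,3,4,5,6,7,8}
Adding (0,3): merges 6's component with another. Reachability grows.
After: nodes reachable from 6: {0,1,2,3,4,5,6,7,8}

Answer: 0 1 2 3 4 5 6 7 8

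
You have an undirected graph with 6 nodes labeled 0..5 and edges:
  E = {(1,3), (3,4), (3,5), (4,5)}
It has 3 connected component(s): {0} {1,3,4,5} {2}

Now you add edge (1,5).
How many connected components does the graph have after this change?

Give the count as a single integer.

Initial component count: 3
Add (1,5): endpoints already in same component. Count unchanged: 3.
New component count: 3

Answer: 3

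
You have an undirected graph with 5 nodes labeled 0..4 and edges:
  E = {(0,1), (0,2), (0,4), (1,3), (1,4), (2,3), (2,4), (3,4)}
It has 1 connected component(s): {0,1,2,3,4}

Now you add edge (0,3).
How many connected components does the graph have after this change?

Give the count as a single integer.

Answer: 1

Derivation:
Initial component count: 1
Add (0,3): endpoints already in same component. Count unchanged: 1.
New component count: 1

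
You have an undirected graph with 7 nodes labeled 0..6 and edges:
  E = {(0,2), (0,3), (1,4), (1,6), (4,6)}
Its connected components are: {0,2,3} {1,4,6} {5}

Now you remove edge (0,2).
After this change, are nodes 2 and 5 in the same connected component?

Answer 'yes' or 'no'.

Initial components: {0,2,3} {1,4,6} {5}
Removing edge (0,2): it was a bridge — component count 3 -> 4.
New components: {0,3} {1,4,6} {2} {5}
Are 2 and 5 in the same component? no

Answer: no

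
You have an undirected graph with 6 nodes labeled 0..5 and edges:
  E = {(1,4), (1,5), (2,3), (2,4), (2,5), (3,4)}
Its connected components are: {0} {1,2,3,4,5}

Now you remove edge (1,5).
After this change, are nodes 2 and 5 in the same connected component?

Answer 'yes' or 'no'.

Initial components: {0} {1,2,3,4,5}
Removing edge (1,5): not a bridge — component count unchanged at 2.
New components: {0} {1,2,3,4,5}
Are 2 and 5 in the same component? yes

Answer: yes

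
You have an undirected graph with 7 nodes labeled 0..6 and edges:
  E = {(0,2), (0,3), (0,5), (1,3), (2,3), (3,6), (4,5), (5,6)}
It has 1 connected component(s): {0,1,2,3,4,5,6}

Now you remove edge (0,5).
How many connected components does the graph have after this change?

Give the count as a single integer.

Initial component count: 1
Remove (0,5): not a bridge. Count unchanged: 1.
  After removal, components: {0,1,2,3,4,5,6}
New component count: 1

Answer: 1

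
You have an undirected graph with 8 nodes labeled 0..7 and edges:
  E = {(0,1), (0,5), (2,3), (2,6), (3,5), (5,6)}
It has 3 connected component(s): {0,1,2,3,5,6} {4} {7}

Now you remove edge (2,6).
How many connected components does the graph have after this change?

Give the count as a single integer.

Answer: 3

Derivation:
Initial component count: 3
Remove (2,6): not a bridge. Count unchanged: 3.
  After removal, components: {0,1,2,3,5,6} {4} {7}
New component count: 3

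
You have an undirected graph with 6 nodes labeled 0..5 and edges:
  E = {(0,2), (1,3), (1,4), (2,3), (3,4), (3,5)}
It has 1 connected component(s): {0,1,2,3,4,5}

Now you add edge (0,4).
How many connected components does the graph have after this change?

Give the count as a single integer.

Initial component count: 1
Add (0,4): endpoints already in same component. Count unchanged: 1.
New component count: 1

Answer: 1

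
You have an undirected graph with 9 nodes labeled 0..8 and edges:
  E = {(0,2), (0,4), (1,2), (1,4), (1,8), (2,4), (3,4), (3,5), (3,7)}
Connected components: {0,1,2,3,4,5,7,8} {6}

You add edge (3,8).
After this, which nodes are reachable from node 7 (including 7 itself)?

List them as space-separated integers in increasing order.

Before: nodes reachable from 7: {0,1,2,3,4,5,7,8}
Adding (3,8): both endpoints already in same component. Reachability from 7 unchanged.
After: nodes reachable from 7: {0,1,2,3,4,5,7,8}

Answer: 0 1 2 3 4 5 7 8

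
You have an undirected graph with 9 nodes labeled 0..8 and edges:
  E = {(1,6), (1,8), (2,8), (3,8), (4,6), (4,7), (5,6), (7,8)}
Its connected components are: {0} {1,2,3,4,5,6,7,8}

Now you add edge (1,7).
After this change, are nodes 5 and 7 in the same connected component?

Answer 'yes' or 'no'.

Initial components: {0} {1,2,3,4,5,6,7,8}
Adding edge (1,7): both already in same component {1,2,3,4,5,6,7,8}. No change.
New components: {0} {1,2,3,4,5,6,7,8}
Are 5 and 7 in the same component? yes

Answer: yes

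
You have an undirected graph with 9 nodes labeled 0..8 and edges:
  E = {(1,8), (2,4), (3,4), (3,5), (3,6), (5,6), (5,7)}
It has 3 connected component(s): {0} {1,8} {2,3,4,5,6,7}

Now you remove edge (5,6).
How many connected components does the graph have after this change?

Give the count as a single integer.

Answer: 3

Derivation:
Initial component count: 3
Remove (5,6): not a bridge. Count unchanged: 3.
  After removal, components: {0} {1,8} {2,3,4,5,6,7}
New component count: 3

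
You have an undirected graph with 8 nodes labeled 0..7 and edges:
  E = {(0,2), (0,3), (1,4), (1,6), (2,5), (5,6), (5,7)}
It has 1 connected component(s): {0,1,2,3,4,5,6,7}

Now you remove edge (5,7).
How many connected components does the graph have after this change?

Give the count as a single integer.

Answer: 2

Derivation:
Initial component count: 1
Remove (5,7): it was a bridge. Count increases: 1 -> 2.
  After removal, components: {0,1,2,3,4,5,6} {7}
New component count: 2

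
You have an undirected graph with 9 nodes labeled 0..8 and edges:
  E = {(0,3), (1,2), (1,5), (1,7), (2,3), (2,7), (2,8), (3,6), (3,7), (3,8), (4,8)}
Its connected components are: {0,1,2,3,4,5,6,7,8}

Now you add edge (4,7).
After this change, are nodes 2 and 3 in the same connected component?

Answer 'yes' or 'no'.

Answer: yes

Derivation:
Initial components: {0,1,2,3,4,5,6,7,8}
Adding edge (4,7): both already in same component {0,1,2,3,4,5,6,7,8}. No change.
New components: {0,1,2,3,4,5,6,7,8}
Are 2 and 3 in the same component? yes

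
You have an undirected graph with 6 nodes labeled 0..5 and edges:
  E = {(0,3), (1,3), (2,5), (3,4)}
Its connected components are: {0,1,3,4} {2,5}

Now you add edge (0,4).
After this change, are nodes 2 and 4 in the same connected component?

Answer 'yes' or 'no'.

Initial components: {0,1,3,4} {2,5}
Adding edge (0,4): both already in same component {0,1,3,4}. No change.
New components: {0,1,3,4} {2,5}
Are 2 and 4 in the same component? no

Answer: no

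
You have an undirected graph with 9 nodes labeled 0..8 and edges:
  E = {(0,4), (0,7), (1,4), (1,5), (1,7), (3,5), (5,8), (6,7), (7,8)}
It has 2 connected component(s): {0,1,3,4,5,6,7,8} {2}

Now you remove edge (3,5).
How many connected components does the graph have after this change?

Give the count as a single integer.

Answer: 3

Derivation:
Initial component count: 2
Remove (3,5): it was a bridge. Count increases: 2 -> 3.
  After removal, components: {0,1,4,5,6,7,8} {2} {3}
New component count: 3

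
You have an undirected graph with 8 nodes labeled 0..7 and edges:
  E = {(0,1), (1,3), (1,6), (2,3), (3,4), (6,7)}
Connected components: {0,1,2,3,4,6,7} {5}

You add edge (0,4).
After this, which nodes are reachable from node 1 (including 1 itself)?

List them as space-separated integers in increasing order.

Answer: 0 1 2 3 4 6 7

Derivation:
Before: nodes reachable from 1: {0,1,2,3,4,6,7}
Adding (0,4): both endpoints already in same component. Reachability from 1 unchanged.
After: nodes reachable from 1: {0,1,2,3,4,6,7}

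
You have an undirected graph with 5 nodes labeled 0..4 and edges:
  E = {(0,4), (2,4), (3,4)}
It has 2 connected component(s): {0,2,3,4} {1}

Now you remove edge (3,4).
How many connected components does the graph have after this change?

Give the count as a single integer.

Initial component count: 2
Remove (3,4): it was a bridge. Count increases: 2 -> 3.
  After removal, components: {0,2,4} {1} {3}
New component count: 3

Answer: 3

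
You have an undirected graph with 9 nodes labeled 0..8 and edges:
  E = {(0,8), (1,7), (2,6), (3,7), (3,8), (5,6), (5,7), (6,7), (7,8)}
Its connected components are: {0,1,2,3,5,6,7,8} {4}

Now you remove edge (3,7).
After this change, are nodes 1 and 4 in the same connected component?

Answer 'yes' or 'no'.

Initial components: {0,1,2,3,5,6,7,8} {4}
Removing edge (3,7): not a bridge — component count unchanged at 2.
New components: {0,1,2,3,5,6,7,8} {4}
Are 1 and 4 in the same component? no

Answer: no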